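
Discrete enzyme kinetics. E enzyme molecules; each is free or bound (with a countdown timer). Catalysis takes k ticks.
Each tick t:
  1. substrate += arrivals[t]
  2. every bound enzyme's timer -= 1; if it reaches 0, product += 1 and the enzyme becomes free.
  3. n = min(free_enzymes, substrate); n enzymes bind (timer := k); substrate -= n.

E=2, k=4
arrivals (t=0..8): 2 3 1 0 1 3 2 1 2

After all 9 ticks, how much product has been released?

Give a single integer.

t=0: arr=2 -> substrate=0 bound=2 product=0
t=1: arr=3 -> substrate=3 bound=2 product=0
t=2: arr=1 -> substrate=4 bound=2 product=0
t=3: arr=0 -> substrate=4 bound=2 product=0
t=4: arr=1 -> substrate=3 bound=2 product=2
t=5: arr=3 -> substrate=6 bound=2 product=2
t=6: arr=2 -> substrate=8 bound=2 product=2
t=7: arr=1 -> substrate=9 bound=2 product=2
t=8: arr=2 -> substrate=9 bound=2 product=4

Answer: 4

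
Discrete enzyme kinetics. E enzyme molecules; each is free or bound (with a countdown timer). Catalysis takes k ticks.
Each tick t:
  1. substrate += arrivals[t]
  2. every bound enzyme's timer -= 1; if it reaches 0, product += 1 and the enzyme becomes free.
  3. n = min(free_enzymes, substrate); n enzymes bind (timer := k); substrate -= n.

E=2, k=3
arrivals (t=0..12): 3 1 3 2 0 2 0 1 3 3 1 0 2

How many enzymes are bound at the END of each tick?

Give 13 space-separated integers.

t=0: arr=3 -> substrate=1 bound=2 product=0
t=1: arr=1 -> substrate=2 bound=2 product=0
t=2: arr=3 -> substrate=5 bound=2 product=0
t=3: arr=2 -> substrate=5 bound=2 product=2
t=4: arr=0 -> substrate=5 bound=2 product=2
t=5: arr=2 -> substrate=7 bound=2 product=2
t=6: arr=0 -> substrate=5 bound=2 product=4
t=7: arr=1 -> substrate=6 bound=2 product=4
t=8: arr=3 -> substrate=9 bound=2 product=4
t=9: arr=3 -> substrate=10 bound=2 product=6
t=10: arr=1 -> substrate=11 bound=2 product=6
t=11: arr=0 -> substrate=11 bound=2 product=6
t=12: arr=2 -> substrate=11 bound=2 product=8

Answer: 2 2 2 2 2 2 2 2 2 2 2 2 2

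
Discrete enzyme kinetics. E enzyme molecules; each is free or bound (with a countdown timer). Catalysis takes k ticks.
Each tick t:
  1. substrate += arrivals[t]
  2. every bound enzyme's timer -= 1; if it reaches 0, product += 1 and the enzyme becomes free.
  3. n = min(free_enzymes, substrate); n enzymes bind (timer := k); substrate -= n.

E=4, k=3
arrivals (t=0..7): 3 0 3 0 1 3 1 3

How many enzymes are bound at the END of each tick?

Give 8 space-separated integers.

Answer: 3 3 4 3 4 4 4 4

Derivation:
t=0: arr=3 -> substrate=0 bound=3 product=0
t=1: arr=0 -> substrate=0 bound=3 product=0
t=2: arr=3 -> substrate=2 bound=4 product=0
t=3: arr=0 -> substrate=0 bound=3 product=3
t=4: arr=1 -> substrate=0 bound=4 product=3
t=5: arr=3 -> substrate=2 bound=4 product=4
t=6: arr=1 -> substrate=1 bound=4 product=6
t=7: arr=3 -> substrate=3 bound=4 product=7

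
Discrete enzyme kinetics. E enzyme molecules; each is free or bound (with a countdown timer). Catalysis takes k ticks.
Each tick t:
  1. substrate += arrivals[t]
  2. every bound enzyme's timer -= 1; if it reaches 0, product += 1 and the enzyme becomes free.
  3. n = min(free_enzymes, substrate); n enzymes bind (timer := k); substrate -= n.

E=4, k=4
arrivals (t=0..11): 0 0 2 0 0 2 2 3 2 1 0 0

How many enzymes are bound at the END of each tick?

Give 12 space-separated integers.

t=0: arr=0 -> substrate=0 bound=0 product=0
t=1: arr=0 -> substrate=0 bound=0 product=0
t=2: arr=2 -> substrate=0 bound=2 product=0
t=3: arr=0 -> substrate=0 bound=2 product=0
t=4: arr=0 -> substrate=0 bound=2 product=0
t=5: arr=2 -> substrate=0 bound=4 product=0
t=6: arr=2 -> substrate=0 bound=4 product=2
t=7: arr=3 -> substrate=3 bound=4 product=2
t=8: arr=2 -> substrate=5 bound=4 product=2
t=9: arr=1 -> substrate=4 bound=4 product=4
t=10: arr=0 -> substrate=2 bound=4 product=6
t=11: arr=0 -> substrate=2 bound=4 product=6

Answer: 0 0 2 2 2 4 4 4 4 4 4 4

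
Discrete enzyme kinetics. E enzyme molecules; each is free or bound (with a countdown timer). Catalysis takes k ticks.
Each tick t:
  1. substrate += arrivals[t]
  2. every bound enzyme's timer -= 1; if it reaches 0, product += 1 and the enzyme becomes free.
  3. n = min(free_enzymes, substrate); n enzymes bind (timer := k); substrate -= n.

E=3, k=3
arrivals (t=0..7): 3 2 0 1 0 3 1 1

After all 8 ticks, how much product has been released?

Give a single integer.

Answer: 6

Derivation:
t=0: arr=3 -> substrate=0 bound=3 product=0
t=1: arr=2 -> substrate=2 bound=3 product=0
t=2: arr=0 -> substrate=2 bound=3 product=0
t=3: arr=1 -> substrate=0 bound=3 product=3
t=4: arr=0 -> substrate=0 bound=3 product=3
t=5: arr=3 -> substrate=3 bound=3 product=3
t=6: arr=1 -> substrate=1 bound=3 product=6
t=7: arr=1 -> substrate=2 bound=3 product=6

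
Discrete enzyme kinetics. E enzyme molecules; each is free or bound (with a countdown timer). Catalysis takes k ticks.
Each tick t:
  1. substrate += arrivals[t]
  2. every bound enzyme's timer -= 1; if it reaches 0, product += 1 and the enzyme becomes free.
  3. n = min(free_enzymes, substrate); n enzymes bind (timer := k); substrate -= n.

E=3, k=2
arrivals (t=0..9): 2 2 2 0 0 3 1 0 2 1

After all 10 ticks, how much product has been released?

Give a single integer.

t=0: arr=2 -> substrate=0 bound=2 product=0
t=1: arr=2 -> substrate=1 bound=3 product=0
t=2: arr=2 -> substrate=1 bound=3 product=2
t=3: arr=0 -> substrate=0 bound=3 product=3
t=4: arr=0 -> substrate=0 bound=1 product=5
t=5: arr=3 -> substrate=0 bound=3 product=6
t=6: arr=1 -> substrate=1 bound=3 product=6
t=7: arr=0 -> substrate=0 bound=1 product=9
t=8: arr=2 -> substrate=0 bound=3 product=9
t=9: arr=1 -> substrate=0 bound=3 product=10

Answer: 10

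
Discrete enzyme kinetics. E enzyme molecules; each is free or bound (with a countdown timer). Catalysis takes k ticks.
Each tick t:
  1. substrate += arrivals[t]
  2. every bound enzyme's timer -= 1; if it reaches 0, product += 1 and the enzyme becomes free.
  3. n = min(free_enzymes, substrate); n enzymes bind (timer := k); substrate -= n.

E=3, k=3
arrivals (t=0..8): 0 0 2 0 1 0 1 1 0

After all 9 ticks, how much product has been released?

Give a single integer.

Answer: 3

Derivation:
t=0: arr=0 -> substrate=0 bound=0 product=0
t=1: arr=0 -> substrate=0 bound=0 product=0
t=2: arr=2 -> substrate=0 bound=2 product=0
t=3: arr=0 -> substrate=0 bound=2 product=0
t=4: arr=1 -> substrate=0 bound=3 product=0
t=5: arr=0 -> substrate=0 bound=1 product=2
t=6: arr=1 -> substrate=0 bound=2 product=2
t=7: arr=1 -> substrate=0 bound=2 product=3
t=8: arr=0 -> substrate=0 bound=2 product=3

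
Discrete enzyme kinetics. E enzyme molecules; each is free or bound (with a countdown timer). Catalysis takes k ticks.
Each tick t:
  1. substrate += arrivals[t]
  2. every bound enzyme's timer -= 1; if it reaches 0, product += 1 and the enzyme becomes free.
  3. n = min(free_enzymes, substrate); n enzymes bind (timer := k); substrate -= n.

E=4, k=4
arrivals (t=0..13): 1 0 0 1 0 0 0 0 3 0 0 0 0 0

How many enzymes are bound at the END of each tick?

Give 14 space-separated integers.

t=0: arr=1 -> substrate=0 bound=1 product=0
t=1: arr=0 -> substrate=0 bound=1 product=0
t=2: arr=0 -> substrate=0 bound=1 product=0
t=3: arr=1 -> substrate=0 bound=2 product=0
t=4: arr=0 -> substrate=0 bound=1 product=1
t=5: arr=0 -> substrate=0 bound=1 product=1
t=6: arr=0 -> substrate=0 bound=1 product=1
t=7: arr=0 -> substrate=0 bound=0 product=2
t=8: arr=3 -> substrate=0 bound=3 product=2
t=9: arr=0 -> substrate=0 bound=3 product=2
t=10: arr=0 -> substrate=0 bound=3 product=2
t=11: arr=0 -> substrate=0 bound=3 product=2
t=12: arr=0 -> substrate=0 bound=0 product=5
t=13: arr=0 -> substrate=0 bound=0 product=5

Answer: 1 1 1 2 1 1 1 0 3 3 3 3 0 0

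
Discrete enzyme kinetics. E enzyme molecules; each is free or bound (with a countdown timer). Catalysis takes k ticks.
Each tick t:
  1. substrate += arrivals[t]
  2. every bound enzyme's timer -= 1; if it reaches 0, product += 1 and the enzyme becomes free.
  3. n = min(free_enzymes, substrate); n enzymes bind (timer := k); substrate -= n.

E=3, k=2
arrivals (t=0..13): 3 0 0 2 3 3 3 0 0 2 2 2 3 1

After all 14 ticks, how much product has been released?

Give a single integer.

t=0: arr=3 -> substrate=0 bound=3 product=0
t=1: arr=0 -> substrate=0 bound=3 product=0
t=2: arr=0 -> substrate=0 bound=0 product=3
t=3: arr=2 -> substrate=0 bound=2 product=3
t=4: arr=3 -> substrate=2 bound=3 product=3
t=5: arr=3 -> substrate=3 bound=3 product=5
t=6: arr=3 -> substrate=5 bound=3 product=6
t=7: arr=0 -> substrate=3 bound=3 product=8
t=8: arr=0 -> substrate=2 bound=3 product=9
t=9: arr=2 -> substrate=2 bound=3 product=11
t=10: arr=2 -> substrate=3 bound=3 product=12
t=11: arr=2 -> substrate=3 bound=3 product=14
t=12: arr=3 -> substrate=5 bound=3 product=15
t=13: arr=1 -> substrate=4 bound=3 product=17

Answer: 17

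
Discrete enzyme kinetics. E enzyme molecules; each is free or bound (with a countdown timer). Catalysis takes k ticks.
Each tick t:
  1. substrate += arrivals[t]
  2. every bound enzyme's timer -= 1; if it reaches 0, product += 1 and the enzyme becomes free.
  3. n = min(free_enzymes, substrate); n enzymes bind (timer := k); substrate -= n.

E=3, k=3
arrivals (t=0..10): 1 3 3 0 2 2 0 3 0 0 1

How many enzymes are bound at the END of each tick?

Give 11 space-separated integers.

t=0: arr=1 -> substrate=0 bound=1 product=0
t=1: arr=3 -> substrate=1 bound=3 product=0
t=2: arr=3 -> substrate=4 bound=3 product=0
t=3: arr=0 -> substrate=3 bound=3 product=1
t=4: arr=2 -> substrate=3 bound=3 product=3
t=5: arr=2 -> substrate=5 bound=3 product=3
t=6: arr=0 -> substrate=4 bound=3 product=4
t=7: arr=3 -> substrate=5 bound=3 product=6
t=8: arr=0 -> substrate=5 bound=3 product=6
t=9: arr=0 -> substrate=4 bound=3 product=7
t=10: arr=1 -> substrate=3 bound=3 product=9

Answer: 1 3 3 3 3 3 3 3 3 3 3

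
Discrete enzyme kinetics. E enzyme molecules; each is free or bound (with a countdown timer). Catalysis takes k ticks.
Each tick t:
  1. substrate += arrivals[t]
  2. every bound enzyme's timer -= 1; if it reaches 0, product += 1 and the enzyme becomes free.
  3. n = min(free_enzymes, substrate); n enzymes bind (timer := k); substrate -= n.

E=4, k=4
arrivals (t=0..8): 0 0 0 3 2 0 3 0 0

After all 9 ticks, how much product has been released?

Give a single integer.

Answer: 4

Derivation:
t=0: arr=0 -> substrate=0 bound=0 product=0
t=1: arr=0 -> substrate=0 bound=0 product=0
t=2: arr=0 -> substrate=0 bound=0 product=0
t=3: arr=3 -> substrate=0 bound=3 product=0
t=4: arr=2 -> substrate=1 bound=4 product=0
t=5: arr=0 -> substrate=1 bound=4 product=0
t=6: arr=3 -> substrate=4 bound=4 product=0
t=7: arr=0 -> substrate=1 bound=4 product=3
t=8: arr=0 -> substrate=0 bound=4 product=4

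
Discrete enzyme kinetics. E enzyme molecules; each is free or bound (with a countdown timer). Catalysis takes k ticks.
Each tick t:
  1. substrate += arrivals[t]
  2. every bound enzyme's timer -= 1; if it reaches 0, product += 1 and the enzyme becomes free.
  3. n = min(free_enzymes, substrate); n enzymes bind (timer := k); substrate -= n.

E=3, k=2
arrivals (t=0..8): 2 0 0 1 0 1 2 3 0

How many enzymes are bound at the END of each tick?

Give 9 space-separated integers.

Answer: 2 2 0 1 1 1 3 3 3

Derivation:
t=0: arr=2 -> substrate=0 bound=2 product=0
t=1: arr=0 -> substrate=0 bound=2 product=0
t=2: arr=0 -> substrate=0 bound=0 product=2
t=3: arr=1 -> substrate=0 bound=1 product=2
t=4: arr=0 -> substrate=0 bound=1 product=2
t=5: arr=1 -> substrate=0 bound=1 product=3
t=6: arr=2 -> substrate=0 bound=3 product=3
t=7: arr=3 -> substrate=2 bound=3 product=4
t=8: arr=0 -> substrate=0 bound=3 product=6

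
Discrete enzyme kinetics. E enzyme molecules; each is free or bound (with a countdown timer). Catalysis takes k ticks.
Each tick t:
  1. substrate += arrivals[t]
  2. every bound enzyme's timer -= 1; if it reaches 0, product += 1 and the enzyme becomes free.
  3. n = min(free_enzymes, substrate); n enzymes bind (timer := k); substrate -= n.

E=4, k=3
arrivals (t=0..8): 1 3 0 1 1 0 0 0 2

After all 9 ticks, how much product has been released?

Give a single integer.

t=0: arr=1 -> substrate=0 bound=1 product=0
t=1: arr=3 -> substrate=0 bound=4 product=0
t=2: arr=0 -> substrate=0 bound=4 product=0
t=3: arr=1 -> substrate=0 bound=4 product=1
t=4: arr=1 -> substrate=0 bound=2 product=4
t=5: arr=0 -> substrate=0 bound=2 product=4
t=6: arr=0 -> substrate=0 bound=1 product=5
t=7: arr=0 -> substrate=0 bound=0 product=6
t=8: arr=2 -> substrate=0 bound=2 product=6

Answer: 6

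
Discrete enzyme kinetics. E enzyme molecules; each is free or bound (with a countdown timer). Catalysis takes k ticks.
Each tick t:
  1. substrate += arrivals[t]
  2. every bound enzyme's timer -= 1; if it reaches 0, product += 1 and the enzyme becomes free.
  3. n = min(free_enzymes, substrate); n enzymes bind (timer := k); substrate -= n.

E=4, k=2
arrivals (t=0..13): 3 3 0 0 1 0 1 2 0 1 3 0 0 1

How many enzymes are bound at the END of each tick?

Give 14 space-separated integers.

t=0: arr=3 -> substrate=0 bound=3 product=0
t=1: arr=3 -> substrate=2 bound=4 product=0
t=2: arr=0 -> substrate=0 bound=3 product=3
t=3: arr=0 -> substrate=0 bound=2 product=4
t=4: arr=1 -> substrate=0 bound=1 product=6
t=5: arr=0 -> substrate=0 bound=1 product=6
t=6: arr=1 -> substrate=0 bound=1 product=7
t=7: arr=2 -> substrate=0 bound=3 product=7
t=8: arr=0 -> substrate=0 bound=2 product=8
t=9: arr=1 -> substrate=0 bound=1 product=10
t=10: arr=3 -> substrate=0 bound=4 product=10
t=11: arr=0 -> substrate=0 bound=3 product=11
t=12: arr=0 -> substrate=0 bound=0 product=14
t=13: arr=1 -> substrate=0 bound=1 product=14

Answer: 3 4 3 2 1 1 1 3 2 1 4 3 0 1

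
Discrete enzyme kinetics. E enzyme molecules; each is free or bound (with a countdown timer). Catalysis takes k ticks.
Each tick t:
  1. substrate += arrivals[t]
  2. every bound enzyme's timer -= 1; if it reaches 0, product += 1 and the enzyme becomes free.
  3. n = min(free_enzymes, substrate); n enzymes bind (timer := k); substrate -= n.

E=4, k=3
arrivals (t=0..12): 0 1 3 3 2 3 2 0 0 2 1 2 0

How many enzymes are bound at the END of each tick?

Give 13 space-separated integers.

t=0: arr=0 -> substrate=0 bound=0 product=0
t=1: arr=1 -> substrate=0 bound=1 product=0
t=2: arr=3 -> substrate=0 bound=4 product=0
t=3: arr=3 -> substrate=3 bound=4 product=0
t=4: arr=2 -> substrate=4 bound=4 product=1
t=5: arr=3 -> substrate=4 bound=4 product=4
t=6: arr=2 -> substrate=6 bound=4 product=4
t=7: arr=0 -> substrate=5 bound=4 product=5
t=8: arr=0 -> substrate=2 bound=4 product=8
t=9: arr=2 -> substrate=4 bound=4 product=8
t=10: arr=1 -> substrate=4 bound=4 product=9
t=11: arr=2 -> substrate=3 bound=4 product=12
t=12: arr=0 -> substrate=3 bound=4 product=12

Answer: 0 1 4 4 4 4 4 4 4 4 4 4 4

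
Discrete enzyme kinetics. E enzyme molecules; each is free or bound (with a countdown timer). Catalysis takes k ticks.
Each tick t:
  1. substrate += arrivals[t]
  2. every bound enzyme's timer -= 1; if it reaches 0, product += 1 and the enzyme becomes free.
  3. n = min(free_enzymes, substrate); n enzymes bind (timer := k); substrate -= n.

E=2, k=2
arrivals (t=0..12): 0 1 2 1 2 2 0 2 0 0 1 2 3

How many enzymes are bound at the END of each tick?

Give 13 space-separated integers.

Answer: 0 1 2 2 2 2 2 2 2 2 2 2 2

Derivation:
t=0: arr=0 -> substrate=0 bound=0 product=0
t=1: arr=1 -> substrate=0 bound=1 product=0
t=2: arr=2 -> substrate=1 bound=2 product=0
t=3: arr=1 -> substrate=1 bound=2 product=1
t=4: arr=2 -> substrate=2 bound=2 product=2
t=5: arr=2 -> substrate=3 bound=2 product=3
t=6: arr=0 -> substrate=2 bound=2 product=4
t=7: arr=2 -> substrate=3 bound=2 product=5
t=8: arr=0 -> substrate=2 bound=2 product=6
t=9: arr=0 -> substrate=1 bound=2 product=7
t=10: arr=1 -> substrate=1 bound=2 product=8
t=11: arr=2 -> substrate=2 bound=2 product=9
t=12: arr=3 -> substrate=4 bound=2 product=10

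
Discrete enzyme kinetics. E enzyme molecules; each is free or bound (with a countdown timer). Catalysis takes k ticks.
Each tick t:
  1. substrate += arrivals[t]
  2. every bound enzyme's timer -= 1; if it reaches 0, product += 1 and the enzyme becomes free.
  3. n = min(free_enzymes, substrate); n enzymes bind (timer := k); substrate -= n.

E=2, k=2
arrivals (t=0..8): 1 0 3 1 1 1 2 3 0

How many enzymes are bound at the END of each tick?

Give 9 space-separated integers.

Answer: 1 1 2 2 2 2 2 2 2

Derivation:
t=0: arr=1 -> substrate=0 bound=1 product=0
t=1: arr=0 -> substrate=0 bound=1 product=0
t=2: arr=3 -> substrate=1 bound=2 product=1
t=3: arr=1 -> substrate=2 bound=2 product=1
t=4: arr=1 -> substrate=1 bound=2 product=3
t=5: arr=1 -> substrate=2 bound=2 product=3
t=6: arr=2 -> substrate=2 bound=2 product=5
t=7: arr=3 -> substrate=5 bound=2 product=5
t=8: arr=0 -> substrate=3 bound=2 product=7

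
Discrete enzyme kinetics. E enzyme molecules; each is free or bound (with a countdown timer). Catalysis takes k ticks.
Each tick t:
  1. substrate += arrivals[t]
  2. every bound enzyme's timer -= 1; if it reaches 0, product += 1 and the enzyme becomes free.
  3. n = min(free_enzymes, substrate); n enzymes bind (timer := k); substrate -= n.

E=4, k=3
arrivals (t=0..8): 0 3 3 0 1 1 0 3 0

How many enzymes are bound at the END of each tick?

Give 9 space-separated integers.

Answer: 0 3 4 4 4 4 4 4 3

Derivation:
t=0: arr=0 -> substrate=0 bound=0 product=0
t=1: arr=3 -> substrate=0 bound=3 product=0
t=2: arr=3 -> substrate=2 bound=4 product=0
t=3: arr=0 -> substrate=2 bound=4 product=0
t=4: arr=1 -> substrate=0 bound=4 product=3
t=5: arr=1 -> substrate=0 bound=4 product=4
t=6: arr=0 -> substrate=0 bound=4 product=4
t=7: arr=3 -> substrate=0 bound=4 product=7
t=8: arr=0 -> substrate=0 bound=3 product=8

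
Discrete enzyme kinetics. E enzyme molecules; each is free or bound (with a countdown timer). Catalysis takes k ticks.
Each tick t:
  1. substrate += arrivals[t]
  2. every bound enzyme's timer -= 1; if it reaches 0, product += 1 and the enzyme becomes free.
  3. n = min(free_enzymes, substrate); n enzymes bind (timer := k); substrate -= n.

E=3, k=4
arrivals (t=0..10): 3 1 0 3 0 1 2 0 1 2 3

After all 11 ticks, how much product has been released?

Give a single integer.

t=0: arr=3 -> substrate=0 bound=3 product=0
t=1: arr=1 -> substrate=1 bound=3 product=0
t=2: arr=0 -> substrate=1 bound=3 product=0
t=3: arr=3 -> substrate=4 bound=3 product=0
t=4: arr=0 -> substrate=1 bound=3 product=3
t=5: arr=1 -> substrate=2 bound=3 product=3
t=6: arr=2 -> substrate=4 bound=3 product=3
t=7: arr=0 -> substrate=4 bound=3 product=3
t=8: arr=1 -> substrate=2 bound=3 product=6
t=9: arr=2 -> substrate=4 bound=3 product=6
t=10: arr=3 -> substrate=7 bound=3 product=6

Answer: 6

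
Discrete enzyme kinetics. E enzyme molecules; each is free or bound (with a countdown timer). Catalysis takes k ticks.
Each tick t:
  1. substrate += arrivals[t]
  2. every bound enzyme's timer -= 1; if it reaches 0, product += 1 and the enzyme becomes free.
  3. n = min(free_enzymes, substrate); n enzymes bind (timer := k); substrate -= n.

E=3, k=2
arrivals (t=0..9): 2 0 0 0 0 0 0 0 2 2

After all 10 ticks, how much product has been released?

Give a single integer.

Answer: 2

Derivation:
t=0: arr=2 -> substrate=0 bound=2 product=0
t=1: arr=0 -> substrate=0 bound=2 product=0
t=2: arr=0 -> substrate=0 bound=0 product=2
t=3: arr=0 -> substrate=0 bound=0 product=2
t=4: arr=0 -> substrate=0 bound=0 product=2
t=5: arr=0 -> substrate=0 bound=0 product=2
t=6: arr=0 -> substrate=0 bound=0 product=2
t=7: arr=0 -> substrate=0 bound=0 product=2
t=8: arr=2 -> substrate=0 bound=2 product=2
t=9: arr=2 -> substrate=1 bound=3 product=2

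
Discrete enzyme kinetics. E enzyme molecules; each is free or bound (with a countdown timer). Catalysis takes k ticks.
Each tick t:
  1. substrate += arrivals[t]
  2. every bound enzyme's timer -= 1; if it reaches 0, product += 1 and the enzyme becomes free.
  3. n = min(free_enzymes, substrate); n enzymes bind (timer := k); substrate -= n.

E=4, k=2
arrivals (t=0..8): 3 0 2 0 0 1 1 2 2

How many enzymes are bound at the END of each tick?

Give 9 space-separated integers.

t=0: arr=3 -> substrate=0 bound=3 product=0
t=1: arr=0 -> substrate=0 bound=3 product=0
t=2: arr=2 -> substrate=0 bound=2 product=3
t=3: arr=0 -> substrate=0 bound=2 product=3
t=4: arr=0 -> substrate=0 bound=0 product=5
t=5: arr=1 -> substrate=0 bound=1 product=5
t=6: arr=1 -> substrate=0 bound=2 product=5
t=7: arr=2 -> substrate=0 bound=3 product=6
t=8: arr=2 -> substrate=0 bound=4 product=7

Answer: 3 3 2 2 0 1 2 3 4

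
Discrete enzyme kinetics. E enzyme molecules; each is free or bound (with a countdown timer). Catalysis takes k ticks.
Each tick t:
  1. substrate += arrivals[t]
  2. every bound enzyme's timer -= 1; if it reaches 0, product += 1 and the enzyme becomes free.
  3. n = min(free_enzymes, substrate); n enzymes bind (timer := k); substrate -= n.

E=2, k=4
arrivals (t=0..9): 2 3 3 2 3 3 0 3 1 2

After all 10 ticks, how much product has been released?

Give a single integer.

Answer: 4

Derivation:
t=0: arr=2 -> substrate=0 bound=2 product=0
t=1: arr=3 -> substrate=3 bound=2 product=0
t=2: arr=3 -> substrate=6 bound=2 product=0
t=3: arr=2 -> substrate=8 bound=2 product=0
t=4: arr=3 -> substrate=9 bound=2 product=2
t=5: arr=3 -> substrate=12 bound=2 product=2
t=6: arr=0 -> substrate=12 bound=2 product=2
t=7: arr=3 -> substrate=15 bound=2 product=2
t=8: arr=1 -> substrate=14 bound=2 product=4
t=9: arr=2 -> substrate=16 bound=2 product=4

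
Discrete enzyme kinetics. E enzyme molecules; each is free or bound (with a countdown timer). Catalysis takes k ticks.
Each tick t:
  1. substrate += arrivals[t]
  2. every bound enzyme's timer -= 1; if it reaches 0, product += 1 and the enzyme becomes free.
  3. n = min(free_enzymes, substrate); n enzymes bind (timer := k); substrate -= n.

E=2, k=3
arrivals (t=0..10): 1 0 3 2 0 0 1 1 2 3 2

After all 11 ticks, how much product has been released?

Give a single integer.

Answer: 5

Derivation:
t=0: arr=1 -> substrate=0 bound=1 product=0
t=1: arr=0 -> substrate=0 bound=1 product=0
t=2: arr=3 -> substrate=2 bound=2 product=0
t=3: arr=2 -> substrate=3 bound=2 product=1
t=4: arr=0 -> substrate=3 bound=2 product=1
t=5: arr=0 -> substrate=2 bound=2 product=2
t=6: arr=1 -> substrate=2 bound=2 product=3
t=7: arr=1 -> substrate=3 bound=2 product=3
t=8: arr=2 -> substrate=4 bound=2 product=4
t=9: arr=3 -> substrate=6 bound=2 product=5
t=10: arr=2 -> substrate=8 bound=2 product=5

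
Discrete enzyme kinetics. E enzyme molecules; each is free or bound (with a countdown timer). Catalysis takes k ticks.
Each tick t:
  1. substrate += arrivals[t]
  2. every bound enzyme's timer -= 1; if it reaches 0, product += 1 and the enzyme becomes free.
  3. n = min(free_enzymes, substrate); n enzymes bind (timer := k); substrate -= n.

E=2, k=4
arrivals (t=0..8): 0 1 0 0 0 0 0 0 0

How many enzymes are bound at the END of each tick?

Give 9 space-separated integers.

Answer: 0 1 1 1 1 0 0 0 0

Derivation:
t=0: arr=0 -> substrate=0 bound=0 product=0
t=1: arr=1 -> substrate=0 bound=1 product=0
t=2: arr=0 -> substrate=0 bound=1 product=0
t=3: arr=0 -> substrate=0 bound=1 product=0
t=4: arr=0 -> substrate=0 bound=1 product=0
t=5: arr=0 -> substrate=0 bound=0 product=1
t=6: arr=0 -> substrate=0 bound=0 product=1
t=7: arr=0 -> substrate=0 bound=0 product=1
t=8: arr=0 -> substrate=0 bound=0 product=1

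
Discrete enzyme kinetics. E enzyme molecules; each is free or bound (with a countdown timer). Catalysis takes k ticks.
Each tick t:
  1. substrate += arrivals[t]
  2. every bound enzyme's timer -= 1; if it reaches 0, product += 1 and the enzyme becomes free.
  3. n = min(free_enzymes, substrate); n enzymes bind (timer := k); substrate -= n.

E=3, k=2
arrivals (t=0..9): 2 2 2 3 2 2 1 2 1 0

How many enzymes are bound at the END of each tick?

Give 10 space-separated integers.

t=0: arr=2 -> substrate=0 bound=2 product=0
t=1: arr=2 -> substrate=1 bound=3 product=0
t=2: arr=2 -> substrate=1 bound=3 product=2
t=3: arr=3 -> substrate=3 bound=3 product=3
t=4: arr=2 -> substrate=3 bound=3 product=5
t=5: arr=2 -> substrate=4 bound=3 product=6
t=6: arr=1 -> substrate=3 bound=3 product=8
t=7: arr=2 -> substrate=4 bound=3 product=9
t=8: arr=1 -> substrate=3 bound=3 product=11
t=9: arr=0 -> substrate=2 bound=3 product=12

Answer: 2 3 3 3 3 3 3 3 3 3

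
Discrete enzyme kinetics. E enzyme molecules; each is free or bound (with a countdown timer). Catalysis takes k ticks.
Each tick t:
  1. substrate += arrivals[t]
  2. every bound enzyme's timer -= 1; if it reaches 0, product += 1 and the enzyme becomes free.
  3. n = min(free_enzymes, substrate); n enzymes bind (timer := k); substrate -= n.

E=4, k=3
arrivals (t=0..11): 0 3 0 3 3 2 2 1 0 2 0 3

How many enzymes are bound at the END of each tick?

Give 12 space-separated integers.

Answer: 0 3 3 4 4 4 4 4 4 4 4 4

Derivation:
t=0: arr=0 -> substrate=0 bound=0 product=0
t=1: arr=3 -> substrate=0 bound=3 product=0
t=2: arr=0 -> substrate=0 bound=3 product=0
t=3: arr=3 -> substrate=2 bound=4 product=0
t=4: arr=3 -> substrate=2 bound=4 product=3
t=5: arr=2 -> substrate=4 bound=4 product=3
t=6: arr=2 -> substrate=5 bound=4 product=4
t=7: arr=1 -> substrate=3 bound=4 product=7
t=8: arr=0 -> substrate=3 bound=4 product=7
t=9: arr=2 -> substrate=4 bound=4 product=8
t=10: arr=0 -> substrate=1 bound=4 product=11
t=11: arr=3 -> substrate=4 bound=4 product=11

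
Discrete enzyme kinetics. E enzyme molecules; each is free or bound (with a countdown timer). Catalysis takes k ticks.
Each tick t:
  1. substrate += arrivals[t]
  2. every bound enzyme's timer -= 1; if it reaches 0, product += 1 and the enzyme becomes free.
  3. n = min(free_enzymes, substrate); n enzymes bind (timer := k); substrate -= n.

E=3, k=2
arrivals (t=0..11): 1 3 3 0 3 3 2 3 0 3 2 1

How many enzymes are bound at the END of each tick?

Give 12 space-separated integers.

Answer: 1 3 3 3 3 3 3 3 3 3 3 3

Derivation:
t=0: arr=1 -> substrate=0 bound=1 product=0
t=1: arr=3 -> substrate=1 bound=3 product=0
t=2: arr=3 -> substrate=3 bound=3 product=1
t=3: arr=0 -> substrate=1 bound=3 product=3
t=4: arr=3 -> substrate=3 bound=3 product=4
t=5: arr=3 -> substrate=4 bound=3 product=6
t=6: arr=2 -> substrate=5 bound=3 product=7
t=7: arr=3 -> substrate=6 bound=3 product=9
t=8: arr=0 -> substrate=5 bound=3 product=10
t=9: arr=3 -> substrate=6 bound=3 product=12
t=10: arr=2 -> substrate=7 bound=3 product=13
t=11: arr=1 -> substrate=6 bound=3 product=15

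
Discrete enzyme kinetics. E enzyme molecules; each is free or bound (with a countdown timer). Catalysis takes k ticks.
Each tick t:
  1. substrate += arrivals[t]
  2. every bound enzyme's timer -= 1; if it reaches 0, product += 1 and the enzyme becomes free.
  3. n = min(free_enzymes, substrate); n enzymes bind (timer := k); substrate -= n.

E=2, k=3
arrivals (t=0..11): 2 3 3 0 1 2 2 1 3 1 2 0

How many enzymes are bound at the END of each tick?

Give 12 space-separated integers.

Answer: 2 2 2 2 2 2 2 2 2 2 2 2

Derivation:
t=0: arr=2 -> substrate=0 bound=2 product=0
t=1: arr=3 -> substrate=3 bound=2 product=0
t=2: arr=3 -> substrate=6 bound=2 product=0
t=3: arr=0 -> substrate=4 bound=2 product=2
t=4: arr=1 -> substrate=5 bound=2 product=2
t=5: arr=2 -> substrate=7 bound=2 product=2
t=6: arr=2 -> substrate=7 bound=2 product=4
t=7: arr=1 -> substrate=8 bound=2 product=4
t=8: arr=3 -> substrate=11 bound=2 product=4
t=9: arr=1 -> substrate=10 bound=2 product=6
t=10: arr=2 -> substrate=12 bound=2 product=6
t=11: arr=0 -> substrate=12 bound=2 product=6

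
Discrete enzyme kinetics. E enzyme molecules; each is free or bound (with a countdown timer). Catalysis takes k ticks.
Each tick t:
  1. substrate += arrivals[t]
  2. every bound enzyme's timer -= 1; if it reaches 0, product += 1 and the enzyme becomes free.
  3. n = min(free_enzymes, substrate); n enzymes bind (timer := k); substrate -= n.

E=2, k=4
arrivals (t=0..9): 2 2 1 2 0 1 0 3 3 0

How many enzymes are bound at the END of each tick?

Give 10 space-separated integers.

Answer: 2 2 2 2 2 2 2 2 2 2

Derivation:
t=0: arr=2 -> substrate=0 bound=2 product=0
t=1: arr=2 -> substrate=2 bound=2 product=0
t=2: arr=1 -> substrate=3 bound=2 product=0
t=3: arr=2 -> substrate=5 bound=2 product=0
t=4: arr=0 -> substrate=3 bound=2 product=2
t=5: arr=1 -> substrate=4 bound=2 product=2
t=6: arr=0 -> substrate=4 bound=2 product=2
t=7: arr=3 -> substrate=7 bound=2 product=2
t=8: arr=3 -> substrate=8 bound=2 product=4
t=9: arr=0 -> substrate=8 bound=2 product=4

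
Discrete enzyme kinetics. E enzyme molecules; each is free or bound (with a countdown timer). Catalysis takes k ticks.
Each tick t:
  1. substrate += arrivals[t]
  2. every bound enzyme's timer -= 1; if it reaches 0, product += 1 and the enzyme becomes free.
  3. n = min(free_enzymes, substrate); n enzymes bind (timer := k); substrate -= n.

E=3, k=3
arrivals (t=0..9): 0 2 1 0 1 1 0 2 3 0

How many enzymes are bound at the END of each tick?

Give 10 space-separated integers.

Answer: 0 2 3 3 2 2 2 3 3 3

Derivation:
t=0: arr=0 -> substrate=0 bound=0 product=0
t=1: arr=2 -> substrate=0 bound=2 product=0
t=2: arr=1 -> substrate=0 bound=3 product=0
t=3: arr=0 -> substrate=0 bound=3 product=0
t=4: arr=1 -> substrate=0 bound=2 product=2
t=5: arr=1 -> substrate=0 bound=2 product=3
t=6: arr=0 -> substrate=0 bound=2 product=3
t=7: arr=2 -> substrate=0 bound=3 product=4
t=8: arr=3 -> substrate=2 bound=3 product=5
t=9: arr=0 -> substrate=2 bound=3 product=5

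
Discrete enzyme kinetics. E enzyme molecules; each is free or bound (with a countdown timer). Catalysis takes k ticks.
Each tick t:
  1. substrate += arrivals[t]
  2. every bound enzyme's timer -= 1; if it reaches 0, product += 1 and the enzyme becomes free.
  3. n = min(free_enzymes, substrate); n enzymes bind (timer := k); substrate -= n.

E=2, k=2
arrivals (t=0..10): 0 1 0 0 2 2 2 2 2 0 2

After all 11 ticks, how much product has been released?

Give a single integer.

t=0: arr=0 -> substrate=0 bound=0 product=0
t=1: arr=1 -> substrate=0 bound=1 product=0
t=2: arr=0 -> substrate=0 bound=1 product=0
t=3: arr=0 -> substrate=0 bound=0 product=1
t=4: arr=2 -> substrate=0 bound=2 product=1
t=5: arr=2 -> substrate=2 bound=2 product=1
t=6: arr=2 -> substrate=2 bound=2 product=3
t=7: arr=2 -> substrate=4 bound=2 product=3
t=8: arr=2 -> substrate=4 bound=2 product=5
t=9: arr=0 -> substrate=4 bound=2 product=5
t=10: arr=2 -> substrate=4 bound=2 product=7

Answer: 7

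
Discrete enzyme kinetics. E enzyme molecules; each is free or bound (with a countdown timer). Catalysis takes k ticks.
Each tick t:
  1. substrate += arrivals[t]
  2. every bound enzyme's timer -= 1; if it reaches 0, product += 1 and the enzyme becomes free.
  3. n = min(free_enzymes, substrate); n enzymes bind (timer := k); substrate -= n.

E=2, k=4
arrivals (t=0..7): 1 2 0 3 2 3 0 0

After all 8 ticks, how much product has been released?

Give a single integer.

Answer: 2

Derivation:
t=0: arr=1 -> substrate=0 bound=1 product=0
t=1: arr=2 -> substrate=1 bound=2 product=0
t=2: arr=0 -> substrate=1 bound=2 product=0
t=3: arr=3 -> substrate=4 bound=2 product=0
t=4: arr=2 -> substrate=5 bound=2 product=1
t=5: arr=3 -> substrate=7 bound=2 product=2
t=6: arr=0 -> substrate=7 bound=2 product=2
t=7: arr=0 -> substrate=7 bound=2 product=2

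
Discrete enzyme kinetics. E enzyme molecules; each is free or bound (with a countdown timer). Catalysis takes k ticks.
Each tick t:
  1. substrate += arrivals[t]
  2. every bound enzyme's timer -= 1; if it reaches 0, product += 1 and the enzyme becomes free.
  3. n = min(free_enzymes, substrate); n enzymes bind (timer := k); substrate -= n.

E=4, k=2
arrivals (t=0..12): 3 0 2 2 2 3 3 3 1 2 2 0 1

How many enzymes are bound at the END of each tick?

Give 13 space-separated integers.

Answer: 3 3 2 4 4 4 4 4 4 4 4 4 3

Derivation:
t=0: arr=3 -> substrate=0 bound=3 product=0
t=1: arr=0 -> substrate=0 bound=3 product=0
t=2: arr=2 -> substrate=0 bound=2 product=3
t=3: arr=2 -> substrate=0 bound=4 product=3
t=4: arr=2 -> substrate=0 bound=4 product=5
t=5: arr=3 -> substrate=1 bound=4 product=7
t=6: arr=3 -> substrate=2 bound=4 product=9
t=7: arr=3 -> substrate=3 bound=4 product=11
t=8: arr=1 -> substrate=2 bound=4 product=13
t=9: arr=2 -> substrate=2 bound=4 product=15
t=10: arr=2 -> substrate=2 bound=4 product=17
t=11: arr=0 -> substrate=0 bound=4 product=19
t=12: arr=1 -> substrate=0 bound=3 product=21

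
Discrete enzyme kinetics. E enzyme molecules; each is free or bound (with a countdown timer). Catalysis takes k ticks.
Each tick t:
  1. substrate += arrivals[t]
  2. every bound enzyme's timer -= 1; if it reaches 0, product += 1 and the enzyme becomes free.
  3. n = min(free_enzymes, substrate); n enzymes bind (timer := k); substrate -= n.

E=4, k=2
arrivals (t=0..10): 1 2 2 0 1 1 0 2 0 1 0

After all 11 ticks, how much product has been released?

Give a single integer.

t=0: arr=1 -> substrate=0 bound=1 product=0
t=1: arr=2 -> substrate=0 bound=3 product=0
t=2: arr=2 -> substrate=0 bound=4 product=1
t=3: arr=0 -> substrate=0 bound=2 product=3
t=4: arr=1 -> substrate=0 bound=1 product=5
t=5: arr=1 -> substrate=0 bound=2 product=5
t=6: arr=0 -> substrate=0 bound=1 product=6
t=7: arr=2 -> substrate=0 bound=2 product=7
t=8: arr=0 -> substrate=0 bound=2 product=7
t=9: arr=1 -> substrate=0 bound=1 product=9
t=10: arr=0 -> substrate=0 bound=1 product=9

Answer: 9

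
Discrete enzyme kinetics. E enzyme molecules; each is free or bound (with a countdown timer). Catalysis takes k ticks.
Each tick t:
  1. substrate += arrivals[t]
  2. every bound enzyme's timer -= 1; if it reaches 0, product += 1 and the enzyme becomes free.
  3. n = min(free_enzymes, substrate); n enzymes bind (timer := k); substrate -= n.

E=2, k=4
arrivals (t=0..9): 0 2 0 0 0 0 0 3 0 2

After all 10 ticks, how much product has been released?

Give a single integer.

Answer: 2

Derivation:
t=0: arr=0 -> substrate=0 bound=0 product=0
t=1: arr=2 -> substrate=0 bound=2 product=0
t=2: arr=0 -> substrate=0 bound=2 product=0
t=3: arr=0 -> substrate=0 bound=2 product=0
t=4: arr=0 -> substrate=0 bound=2 product=0
t=5: arr=0 -> substrate=0 bound=0 product=2
t=6: arr=0 -> substrate=0 bound=0 product=2
t=7: arr=3 -> substrate=1 bound=2 product=2
t=8: arr=0 -> substrate=1 bound=2 product=2
t=9: arr=2 -> substrate=3 bound=2 product=2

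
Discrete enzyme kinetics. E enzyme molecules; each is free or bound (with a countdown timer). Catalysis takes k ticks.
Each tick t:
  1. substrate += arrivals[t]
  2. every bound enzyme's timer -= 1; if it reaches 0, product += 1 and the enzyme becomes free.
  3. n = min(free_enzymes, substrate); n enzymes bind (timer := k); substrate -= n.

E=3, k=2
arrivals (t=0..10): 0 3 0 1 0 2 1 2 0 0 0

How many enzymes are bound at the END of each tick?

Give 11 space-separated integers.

t=0: arr=0 -> substrate=0 bound=0 product=0
t=1: arr=3 -> substrate=0 bound=3 product=0
t=2: arr=0 -> substrate=0 bound=3 product=0
t=3: arr=1 -> substrate=0 bound=1 product=3
t=4: arr=0 -> substrate=0 bound=1 product=3
t=5: arr=2 -> substrate=0 bound=2 product=4
t=6: arr=1 -> substrate=0 bound=3 product=4
t=7: arr=2 -> substrate=0 bound=3 product=6
t=8: arr=0 -> substrate=0 bound=2 product=7
t=9: arr=0 -> substrate=0 bound=0 product=9
t=10: arr=0 -> substrate=0 bound=0 product=9

Answer: 0 3 3 1 1 2 3 3 2 0 0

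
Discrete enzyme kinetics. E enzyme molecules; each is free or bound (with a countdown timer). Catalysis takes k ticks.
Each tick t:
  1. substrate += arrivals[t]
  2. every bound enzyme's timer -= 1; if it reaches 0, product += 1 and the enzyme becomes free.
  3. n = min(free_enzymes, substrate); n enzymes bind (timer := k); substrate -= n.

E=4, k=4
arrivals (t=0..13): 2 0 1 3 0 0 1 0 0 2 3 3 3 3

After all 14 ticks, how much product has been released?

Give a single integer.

Answer: 9

Derivation:
t=0: arr=2 -> substrate=0 bound=2 product=0
t=1: arr=0 -> substrate=0 bound=2 product=0
t=2: arr=1 -> substrate=0 bound=3 product=0
t=3: arr=3 -> substrate=2 bound=4 product=0
t=4: arr=0 -> substrate=0 bound=4 product=2
t=5: arr=0 -> substrate=0 bound=4 product=2
t=6: arr=1 -> substrate=0 bound=4 product=3
t=7: arr=0 -> substrate=0 bound=3 product=4
t=8: arr=0 -> substrate=0 bound=1 product=6
t=9: arr=2 -> substrate=0 bound=3 product=6
t=10: arr=3 -> substrate=1 bound=4 product=7
t=11: arr=3 -> substrate=4 bound=4 product=7
t=12: arr=3 -> substrate=7 bound=4 product=7
t=13: arr=3 -> substrate=8 bound=4 product=9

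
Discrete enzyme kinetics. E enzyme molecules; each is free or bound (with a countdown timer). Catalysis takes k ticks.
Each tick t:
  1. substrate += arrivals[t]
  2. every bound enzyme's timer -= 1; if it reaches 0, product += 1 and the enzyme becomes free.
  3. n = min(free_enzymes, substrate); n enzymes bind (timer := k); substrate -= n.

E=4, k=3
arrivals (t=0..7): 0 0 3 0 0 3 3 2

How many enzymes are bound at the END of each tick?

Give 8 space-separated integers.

Answer: 0 0 3 3 3 3 4 4

Derivation:
t=0: arr=0 -> substrate=0 bound=0 product=0
t=1: arr=0 -> substrate=0 bound=0 product=0
t=2: arr=3 -> substrate=0 bound=3 product=0
t=3: arr=0 -> substrate=0 bound=3 product=0
t=4: arr=0 -> substrate=0 bound=3 product=0
t=5: arr=3 -> substrate=0 bound=3 product=3
t=6: arr=3 -> substrate=2 bound=4 product=3
t=7: arr=2 -> substrate=4 bound=4 product=3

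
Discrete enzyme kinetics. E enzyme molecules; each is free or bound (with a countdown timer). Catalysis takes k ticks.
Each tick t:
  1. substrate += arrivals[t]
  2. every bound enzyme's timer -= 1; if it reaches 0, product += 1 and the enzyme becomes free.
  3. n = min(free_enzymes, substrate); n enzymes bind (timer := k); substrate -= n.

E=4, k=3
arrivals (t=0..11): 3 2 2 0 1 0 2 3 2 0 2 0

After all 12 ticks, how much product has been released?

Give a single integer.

Answer: 12

Derivation:
t=0: arr=3 -> substrate=0 bound=3 product=0
t=1: arr=2 -> substrate=1 bound=4 product=0
t=2: arr=2 -> substrate=3 bound=4 product=0
t=3: arr=0 -> substrate=0 bound=4 product=3
t=4: arr=1 -> substrate=0 bound=4 product=4
t=5: arr=0 -> substrate=0 bound=4 product=4
t=6: arr=2 -> substrate=0 bound=3 product=7
t=7: arr=3 -> substrate=1 bound=4 product=8
t=8: arr=2 -> substrate=3 bound=4 product=8
t=9: arr=0 -> substrate=1 bound=4 product=10
t=10: arr=2 -> substrate=1 bound=4 product=12
t=11: arr=0 -> substrate=1 bound=4 product=12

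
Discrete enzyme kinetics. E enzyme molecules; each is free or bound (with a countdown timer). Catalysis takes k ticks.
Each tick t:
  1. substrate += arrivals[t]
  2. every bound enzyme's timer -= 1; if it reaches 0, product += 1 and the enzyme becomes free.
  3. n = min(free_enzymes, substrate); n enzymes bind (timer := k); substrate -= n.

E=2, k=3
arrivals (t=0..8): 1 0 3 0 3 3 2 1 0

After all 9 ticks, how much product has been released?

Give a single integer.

Answer: 4

Derivation:
t=0: arr=1 -> substrate=0 bound=1 product=0
t=1: arr=0 -> substrate=0 bound=1 product=0
t=2: arr=3 -> substrate=2 bound=2 product=0
t=3: arr=0 -> substrate=1 bound=2 product=1
t=4: arr=3 -> substrate=4 bound=2 product=1
t=5: arr=3 -> substrate=6 bound=2 product=2
t=6: arr=2 -> substrate=7 bound=2 product=3
t=7: arr=1 -> substrate=8 bound=2 product=3
t=8: arr=0 -> substrate=7 bound=2 product=4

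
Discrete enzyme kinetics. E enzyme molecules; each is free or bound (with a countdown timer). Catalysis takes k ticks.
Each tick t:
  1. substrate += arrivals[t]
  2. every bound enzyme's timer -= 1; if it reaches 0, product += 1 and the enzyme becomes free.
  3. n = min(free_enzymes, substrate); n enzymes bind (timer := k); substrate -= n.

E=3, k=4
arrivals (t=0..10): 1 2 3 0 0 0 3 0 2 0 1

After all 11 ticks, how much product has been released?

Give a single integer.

t=0: arr=1 -> substrate=0 bound=1 product=0
t=1: arr=2 -> substrate=0 bound=3 product=0
t=2: arr=3 -> substrate=3 bound=3 product=0
t=3: arr=0 -> substrate=3 bound=3 product=0
t=4: arr=0 -> substrate=2 bound=3 product=1
t=5: arr=0 -> substrate=0 bound=3 product=3
t=6: arr=3 -> substrate=3 bound=3 product=3
t=7: arr=0 -> substrate=3 bound=3 product=3
t=8: arr=2 -> substrate=4 bound=3 product=4
t=9: arr=0 -> substrate=2 bound=3 product=6
t=10: arr=1 -> substrate=3 bound=3 product=6

Answer: 6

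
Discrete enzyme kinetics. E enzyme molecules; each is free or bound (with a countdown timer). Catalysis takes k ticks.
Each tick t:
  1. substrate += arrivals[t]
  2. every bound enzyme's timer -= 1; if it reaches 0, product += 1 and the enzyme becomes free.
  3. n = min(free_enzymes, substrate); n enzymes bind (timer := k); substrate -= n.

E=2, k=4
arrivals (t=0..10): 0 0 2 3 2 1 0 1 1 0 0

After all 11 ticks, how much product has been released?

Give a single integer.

Answer: 4

Derivation:
t=0: arr=0 -> substrate=0 bound=0 product=0
t=1: arr=0 -> substrate=0 bound=0 product=0
t=2: arr=2 -> substrate=0 bound=2 product=0
t=3: arr=3 -> substrate=3 bound=2 product=0
t=4: arr=2 -> substrate=5 bound=2 product=0
t=5: arr=1 -> substrate=6 bound=2 product=0
t=6: arr=0 -> substrate=4 bound=2 product=2
t=7: arr=1 -> substrate=5 bound=2 product=2
t=8: arr=1 -> substrate=6 bound=2 product=2
t=9: arr=0 -> substrate=6 bound=2 product=2
t=10: arr=0 -> substrate=4 bound=2 product=4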